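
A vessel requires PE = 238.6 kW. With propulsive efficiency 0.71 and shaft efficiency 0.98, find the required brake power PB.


Formula: PB = PE / (eta_D * eta_S)
Step 1 — combined efficiency = eta_D * eta_S = 0.71 * 0.98 = 0.6958
Step 2 — PB = 238.6 / 0.6958 ≈ 342.91 kW (5 s.f.)

342.91 kW


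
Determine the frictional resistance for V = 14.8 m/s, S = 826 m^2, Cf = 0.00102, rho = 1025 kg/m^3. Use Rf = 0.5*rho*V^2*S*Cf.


Formula: Rf = 0.5 * rho * V^2 * S * Cf
Step 1 — V^2 = 14.8^2 = 219.04
Step 2 — 0.5 * rho * V^2 = 0.5 * 1025 * 219.04 = 112258.0
Step 3 — Rf = 112258.0 * 826 * 0.00102 ≈ 94580 N (5 s.f.)

94580 N


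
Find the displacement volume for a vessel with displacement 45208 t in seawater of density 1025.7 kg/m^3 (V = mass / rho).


Formula: V = mass / rho
Step 1 — convert tonnes to kg: 45208 t * 1000 = 45208000 kg
Step 2 — V = 45208000 / 1025.7 ≈ 44075 m^3 (5 s.f.)

44075 m^3


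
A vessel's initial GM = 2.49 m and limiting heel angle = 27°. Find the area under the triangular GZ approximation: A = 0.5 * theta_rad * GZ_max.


Formula: GZ_max = GM * sin(theta); Area = 0.5 * theta_rad * GZ_max
Step 1 — GZ_max = 2.49 * sin(27°) = 2.49 * 0.45399 = 1.130435 m
Step 2 — theta_rad = 27 * pi/180 = 0.471239 rad
Step 3 — Area = 0.5 * 0.471239 * 1.130435 ≈ 0.26635 m·rad (5 s.f.)

0.26635 m·rad


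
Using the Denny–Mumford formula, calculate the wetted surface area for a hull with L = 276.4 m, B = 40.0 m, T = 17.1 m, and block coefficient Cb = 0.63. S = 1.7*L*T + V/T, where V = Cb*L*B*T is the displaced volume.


Formula: S = 1.7*L*T + V/T with V = Cb*L*B*T, i.e. S = L * (1.7*T + Cb*B)
Step 1 — 1.7*T = 1.7 * 17.1 = 29.07 m
Step 2 — Cb*B = 0.63 * 40.0 = 25.2 m
Step 3 — 1.7*T + Cb*B = 29.07 + 25.2 = 54.27 m
Step 4 — S = 276.4 * 54.27 ≈ 15000 m^2 (5 s.f.)

15000 m^2


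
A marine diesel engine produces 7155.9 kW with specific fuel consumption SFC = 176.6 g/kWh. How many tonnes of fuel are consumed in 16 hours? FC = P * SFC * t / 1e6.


Formula: FC (tonnes) = P * SFC * t / 1,000,000
Step 1 — P * SFC * t = 7155.9 * 176.6 * 16 = 20219711.04 g
Step 2 — FC (tonnes) = 20219711.04 / 1,000,000 ≈ 20.220 tonnes (5 s.f.)

20.220 tonnes


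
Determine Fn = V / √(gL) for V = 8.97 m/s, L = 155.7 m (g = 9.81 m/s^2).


Formula: Fn = V / sqrt(g * L)
Step 1 — g * L = 9.81 * 155.7 = 1527.417
Step 2 — sqrt(g * L) = sqrt(1527.417) = 39.082183
Step 3 — Fn = 8.97 / 39.082183 ≈ 0.22952 (5 s.f.)

0.22952


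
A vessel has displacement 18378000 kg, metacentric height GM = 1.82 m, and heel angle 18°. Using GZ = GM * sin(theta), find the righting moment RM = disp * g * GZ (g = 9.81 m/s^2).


Formula: GZ = GM * sin(theta); RM = disp * g * GZ
Step 1 — GZ = 1.82 * sin(18°) = 1.82 * 0.309017 = 0.562411 m
Step 2 — RM = 18378000 * 9.81 * 0.562411 ≈ 101400000 N·m (5 s.f.)

101400000 N·m


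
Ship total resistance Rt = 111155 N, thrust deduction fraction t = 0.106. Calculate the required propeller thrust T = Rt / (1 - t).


Formula: T = Rt / (1 - t)
Step 1 — (1 - t) = 1 - 0.106 = 0.894
Step 2 — T = 111155 / 0.894 ≈ 124330 N (5 s.f.)

124330 N


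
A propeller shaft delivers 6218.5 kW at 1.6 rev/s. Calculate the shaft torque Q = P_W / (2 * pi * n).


Formula: Q = P_W / (2 * pi * n)
Step 1 — P_W = 6218.5 kW * 1000 = 6218500.0 W
Step 2 — 2 * pi * n = 2 * pi * 1.6 = 10.053096
Step 3 — Q = 6218500.0 / 10.053096 ≈ 618570 N·m (5 s.f.)

618570 N·m


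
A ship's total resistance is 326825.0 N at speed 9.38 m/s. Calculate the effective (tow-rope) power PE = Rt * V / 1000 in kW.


Formula: PE = Rt * V / 1000 (kW)
Step 1 — PE (W) = 326825.0 * 9.38 = 3065618.5 W
Step 2 — PE (kW) = 3065618.5 / 1000 ≈ 3065.6 kW (5 s.f.)

3065.6 kW


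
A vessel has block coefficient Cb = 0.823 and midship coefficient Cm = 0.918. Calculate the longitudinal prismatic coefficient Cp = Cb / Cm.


Formula: Cp = Cb / Cm
Substituting: Cp = 0.823 / 0.918
Result: Cp ≈ 0.89651 (5 s.f.)

0.89651


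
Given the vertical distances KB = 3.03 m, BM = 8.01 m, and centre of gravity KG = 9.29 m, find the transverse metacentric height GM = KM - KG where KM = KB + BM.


Formula: GM = KB + BM - KG
Step 1 — KM = KB + BM = 3.03 + 8.01 = 11.04 m
Step 2 — GM = KM - KG = 11.04 - 9.29 = 1.75 m

1.75 m


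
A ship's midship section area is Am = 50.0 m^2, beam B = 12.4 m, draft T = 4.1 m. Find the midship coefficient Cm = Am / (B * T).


Formula: Cm = Am / (B * T)
Step 1 — B * T = 12.4 * 4.1 = 50.84 m^2
Step 2 — Cm = 50.0 / 50.84 ≈ 0.98348 (5 s.f.)

0.98348


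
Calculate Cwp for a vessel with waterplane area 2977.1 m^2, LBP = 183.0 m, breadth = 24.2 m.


Formula: Cwp = Aw / (L * B)
Step 1 — L * B = 183.0 * 24.2 = 4428.6 m^2
Step 2 — Cwp = 2977.1 / 4428.6 ≈ 0.67224 (5 s.f.)

0.67224


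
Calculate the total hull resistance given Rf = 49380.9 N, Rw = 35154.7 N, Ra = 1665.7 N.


Formula: Rt = Rf + Rw + Ra
Substituting: Rt = 49380.9 + 35154.7 + 1665.7
Result: Rt = 86201.3 N

86201.3 N


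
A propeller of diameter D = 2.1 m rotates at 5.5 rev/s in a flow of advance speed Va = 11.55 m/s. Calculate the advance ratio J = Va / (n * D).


Formula: J = Va / (n * D)
Step 1 — n * D = 5.5 * 2.1 = 11.55
Step 2 — J = 11.55 / 11.55 ≈ 1.0000 (5 s.f.)

1.0000


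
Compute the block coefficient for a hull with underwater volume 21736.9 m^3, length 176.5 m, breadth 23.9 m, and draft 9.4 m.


Formula: Cb = V / (L * B * T)
Step 1 — L * B * T = 176.5 * 23.9 * 9.4 = 39652.49 m^3
Step 2 — Cb = 21736.9 / 39652.49 ≈ 0.54818 (5 s.f.)

0.54818


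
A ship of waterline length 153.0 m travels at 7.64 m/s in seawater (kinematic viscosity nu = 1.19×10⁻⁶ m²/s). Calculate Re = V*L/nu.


Formula: Re = V * L / nu
Step 1 — V * L = 7.64 * 153.0 = 1168.92 m^2/s
Step 2 — Re = 1168.92 / 1.19e-6 = 9.82e+08

9.82e+08


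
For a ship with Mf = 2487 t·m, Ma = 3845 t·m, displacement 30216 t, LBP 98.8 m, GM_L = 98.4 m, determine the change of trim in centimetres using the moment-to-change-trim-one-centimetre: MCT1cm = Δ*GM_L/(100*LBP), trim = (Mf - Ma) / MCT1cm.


Formula: net trimming moment = Mf - Ma; MCT1cm = Δ*GM_L/(100*LBP); trim = net moment / MCT1cm
Step 1 — net trimming moment = 2487 - 3845 = -1358 t·m
Step 2 — MCT1cm = 30216 * 98.4 / (100 * 98.8) = 300.9367 t·m/cm
Step 3 — trim = -1358 / 300.9367 ≈ -4.5126 cm (5 s.f.)

-4.5126 cm


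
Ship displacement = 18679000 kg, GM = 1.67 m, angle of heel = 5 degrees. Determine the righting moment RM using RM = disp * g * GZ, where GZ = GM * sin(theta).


Formula: GZ = GM * sin(theta); RM = disp * g * GZ
Step 1 — GZ = 1.67 * sin(5°) = 1.67 * 0.087156 = 0.145551 m
Step 2 — RM = 18679000 * 9.81 * 0.145551 ≈ 26671000 N·m (5 s.f.)

26671000 N·m


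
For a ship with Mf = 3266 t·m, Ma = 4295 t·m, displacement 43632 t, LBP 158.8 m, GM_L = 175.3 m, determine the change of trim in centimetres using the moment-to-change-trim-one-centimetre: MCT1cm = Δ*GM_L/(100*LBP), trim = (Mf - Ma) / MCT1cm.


Formula: net trimming moment = Mf - Ma; MCT1cm = Δ*GM_L/(100*LBP); trim = net moment / MCT1cm
Step 1 — net trimming moment = 3266 - 4295 = -1029 t·m
Step 2 — MCT1cm = 43632 * 175.3 / (100 * 158.8) = 481.6555 t·m/cm
Step 3 — trim = -1029 / 481.6555 ≈ -2.1364 cm (5 s.f.)

-2.1364 cm


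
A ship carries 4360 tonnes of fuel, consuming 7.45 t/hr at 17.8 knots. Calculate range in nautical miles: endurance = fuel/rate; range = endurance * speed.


Formula: endurance = fuel / rate; range = endurance * speed
Step 1 — endurance = 4360 / 7.45 = 585.2349 hours
Step 2 — range = 585.2349 * 17.8 ≈ 10417 nautical miles (5 s.f.)

10417 NM


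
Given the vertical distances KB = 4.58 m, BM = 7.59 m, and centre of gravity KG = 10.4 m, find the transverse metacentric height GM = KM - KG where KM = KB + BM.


Formula: GM = KB + BM - KG
Step 1 — KM = KB + BM = 4.58 + 7.59 = 12.17 m
Step 2 — GM = KM - KG = 12.17 - 10.4 = 1.77 m

1.77 m


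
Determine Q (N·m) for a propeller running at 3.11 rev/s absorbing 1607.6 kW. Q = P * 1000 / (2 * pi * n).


Formula: Q = P_W / (2 * pi * n)
Step 1 — P_W = 1607.6 kW * 1000 = 1607600.0 W
Step 2 — 2 * pi * n = 2 * pi * 3.11 = 19.540706
Step 3 — Q = 1607600.0 / 19.540706 ≈ 82269 N·m (5 s.f.)

82269 N·m


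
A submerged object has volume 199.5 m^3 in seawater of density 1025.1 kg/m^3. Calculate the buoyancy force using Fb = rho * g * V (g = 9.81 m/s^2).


Formula: Fb = rho * g * V
Substituting: Fb = 1025.1 * 9.81 * 199.5
Intermediate: 1025.1 * 9.81 = 10056.231
Result: Fb = 10056.231 * 199.5 ≈ 2006200 N (5 s.f.)

2006200 N


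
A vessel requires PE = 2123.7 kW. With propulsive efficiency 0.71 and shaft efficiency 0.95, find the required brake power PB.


Formula: PB = PE / (eta_D * eta_S)
Step 1 — combined efficiency = eta_D * eta_S = 0.71 * 0.95 = 0.6745
Step 2 — PB = 2123.7 / 0.6745 ≈ 3148.6 kW (5 s.f.)

3148.6 kW


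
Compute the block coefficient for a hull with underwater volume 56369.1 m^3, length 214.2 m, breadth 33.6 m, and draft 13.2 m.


Formula: Cb = V / (L * B * T)
Step 1 — L * B * T = 214.2 * 33.6 * 13.2 = 95001.984 m^3
Step 2 — Cb = 56369.1 / 95001.984 ≈ 0.59335 (5 s.f.)

0.59335


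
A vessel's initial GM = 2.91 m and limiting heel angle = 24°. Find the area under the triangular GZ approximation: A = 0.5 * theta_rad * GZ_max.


Formula: GZ_max = GM * sin(theta); Area = 0.5 * theta_rad * GZ_max
Step 1 — GZ_max = 2.91 * sin(24°) = 2.91 * 0.406737 = 1.183605 m
Step 2 — theta_rad = 24 * pi/180 = 0.418879 rad
Step 3 — Area = 0.5 * 0.418879 * 1.183605 ≈ 0.24789 m·rad (5 s.f.)

0.24789 m·rad


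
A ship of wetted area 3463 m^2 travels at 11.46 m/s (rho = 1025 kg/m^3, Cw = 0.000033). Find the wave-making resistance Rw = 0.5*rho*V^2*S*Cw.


Formula: Rw = 0.5 * rho * V^2 * S * Cw
Step 1 — V^2 = 11.46^2 = 131.3316
Step 2 — 0.5 * rho * V^2 = 0.5 * 1025 * 131.3316 = 67307.445
Step 3 — Rw = 67307.445 * 3463 * 0.000033 ≈ 7691.8 N (5 s.f.)

7691.8 N


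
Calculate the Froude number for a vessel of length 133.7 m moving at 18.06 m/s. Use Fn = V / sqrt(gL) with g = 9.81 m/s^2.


Formula: Fn = V / sqrt(g * L)
Step 1 — g * L = 9.81 * 133.7 = 1311.597
Step 2 — sqrt(g * L) = sqrt(1311.597) = 36.215977
Step 3 — Fn = 18.06 / 36.215977 ≈ 0.49867 (5 s.f.)

0.49867


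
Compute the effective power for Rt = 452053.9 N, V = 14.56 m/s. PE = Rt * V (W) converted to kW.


Formula: PE = Rt * V / 1000 (kW)
Step 1 — PE (W) = 452053.9 * 14.56 = 6581904.784 W
Step 2 — PE (kW) = 6581904.784 / 1000 ≈ 6581.9 kW (5 s.f.)

6581.9 kW


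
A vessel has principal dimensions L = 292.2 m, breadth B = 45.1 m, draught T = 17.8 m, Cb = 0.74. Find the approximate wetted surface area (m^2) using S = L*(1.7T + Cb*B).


Formula: S = 1.7*L*T + V/T with V = Cb*L*B*T, i.e. S = L * (1.7*T + Cb*B)
Step 1 — 1.7*T = 1.7 * 17.8 = 30.26 m
Step 2 — Cb*B = 0.74 * 45.1 = 33.374 m
Step 3 — 1.7*T + Cb*B = 30.26 + 33.374 = 63.634 m
Step 4 — S = 292.2 * 63.634 ≈ 18594 m^2 (5 s.f.)

18594 m^2


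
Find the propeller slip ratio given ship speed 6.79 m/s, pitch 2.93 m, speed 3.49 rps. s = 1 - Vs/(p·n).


Formula: s = 1 - Vs / (p * n)
Step 1 — p * n = 2.93 * 3.49 = 10.2257
Step 2 — Vs / (p*n) = 6.79 / 10.2257 = 0.664013 (6 d.p.)
Step 3 — s = 1 - 0.664013 = 0.335987

0.335987


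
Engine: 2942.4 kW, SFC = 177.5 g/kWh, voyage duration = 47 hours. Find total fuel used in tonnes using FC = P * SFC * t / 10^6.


Formula: FC (tonnes) = P * SFC * t / 1,000,000
Step 1 — P * SFC * t = 2942.4 * 177.5 * 47 = 24546972.0 g
Step 2 — FC (tonnes) = 24546972.0 / 1,000,000 ≈ 24.547 tonnes (5 s.f.)

24.547 tonnes


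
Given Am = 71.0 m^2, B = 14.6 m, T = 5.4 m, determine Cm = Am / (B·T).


Formula: Cm = Am / (B * T)
Step 1 — B * T = 14.6 * 5.4 = 78.84 m^2
Step 2 — Cm = 71.0 / 78.84 ≈ 0.90056 (5 s.f.)

0.90056


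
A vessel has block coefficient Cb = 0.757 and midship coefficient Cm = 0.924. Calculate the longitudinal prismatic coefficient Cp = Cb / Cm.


Formula: Cp = Cb / Cm
Substituting: Cp = 0.757 / 0.924
Result: Cp ≈ 0.81926 (5 s.f.)

0.81926


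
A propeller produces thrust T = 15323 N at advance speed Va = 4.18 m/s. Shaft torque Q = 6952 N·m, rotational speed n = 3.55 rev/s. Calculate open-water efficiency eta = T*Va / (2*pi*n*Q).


Formula: eta = T * Va / (2 * pi * n * Q)
Step 1 — numerator = T * Va = 15323 * 4.18 = 64050.14
Step 2 — 2 * pi * n = 2 * pi * 3.55 = 22.305308
Step 3 — denominator = 22.305308 * 6952 = 155066.5
Step 4 — eta = 64050.14 / 155066.5 ≈ 0.41305 (5 s.f.)

0.41305


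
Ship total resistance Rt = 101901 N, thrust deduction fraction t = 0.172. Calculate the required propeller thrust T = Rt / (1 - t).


Formula: T = Rt / (1 - t)
Step 1 — (1 - t) = 1 - 0.172 = 0.828
Step 2 — T = 101901 / 0.828 ≈ 123070 N (5 s.f.)

123070 N


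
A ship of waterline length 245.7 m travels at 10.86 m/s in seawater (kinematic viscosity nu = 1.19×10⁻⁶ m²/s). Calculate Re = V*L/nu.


Formula: Re = V * L / nu
Step 1 — V * L = 10.86 * 245.7 = 2668.302 m^2/s
Step 2 — Re = 2668.302 / 1.19e-6 = 2.24e+09

2.24e+09


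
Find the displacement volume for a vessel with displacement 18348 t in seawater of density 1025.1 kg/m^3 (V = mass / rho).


Formula: V = mass / rho
Step 1 — convert tonnes to kg: 18348 t * 1000 = 18348000 kg
Step 2 — V = 18348000 / 1025.1 ≈ 17899 m^3 (5 s.f.)

17899 m^3


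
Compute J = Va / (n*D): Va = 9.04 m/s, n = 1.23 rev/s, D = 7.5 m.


Formula: J = Va / (n * D)
Step 1 — n * D = 1.23 * 7.5 = 9.225
Step 2 — J = 9.04 / 9.225 ≈ 0.97995 (5 s.f.)

0.97995


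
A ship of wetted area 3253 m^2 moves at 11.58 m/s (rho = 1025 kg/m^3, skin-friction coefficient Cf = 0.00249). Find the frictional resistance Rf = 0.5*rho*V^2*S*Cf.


Formula: Rf = 0.5 * rho * V^2 * S * Cf
Step 1 — V^2 = 11.58^2 = 134.0964
Step 2 — 0.5 * rho * V^2 = 0.5 * 1025 * 134.0964 = 68724.405
Step 3 — Rf = 68724.405 * 3253 * 0.00249 ≈ 556670 N (5 s.f.)

556670 N


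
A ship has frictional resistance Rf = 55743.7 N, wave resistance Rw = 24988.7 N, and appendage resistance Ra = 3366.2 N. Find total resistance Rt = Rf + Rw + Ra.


Formula: Rt = Rf + Rw + Ra
Substituting: Rt = 55743.7 + 24988.7 + 3366.2
Result: Rt = 84098.6 N

84098.6 N


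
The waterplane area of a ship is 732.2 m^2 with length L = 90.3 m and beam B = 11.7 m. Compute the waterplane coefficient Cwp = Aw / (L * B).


Formula: Cwp = Aw / (L * B)
Step 1 — L * B = 90.3 * 11.7 = 1056.51 m^2
Step 2 — Cwp = 732.2 / 1056.51 ≈ 0.69304 (5 s.f.)

0.69304


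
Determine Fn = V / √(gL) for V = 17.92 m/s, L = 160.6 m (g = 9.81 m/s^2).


Formula: Fn = V / sqrt(g * L)
Step 1 — g * L = 9.81 * 160.6 = 1575.486
Step 2 — sqrt(g * L) = sqrt(1575.486) = 39.692392
Step 3 — Fn = 17.92 / 39.692392 ≈ 0.45147 (5 s.f.)

0.45147


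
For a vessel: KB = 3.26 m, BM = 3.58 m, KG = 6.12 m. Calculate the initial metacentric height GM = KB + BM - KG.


Formula: GM = KB + BM - KG
Step 1 — KM = KB + BM = 3.26 + 3.58 = 6.84 m
Step 2 — GM = KM - KG = 6.84 - 6.12 = 0.72 m

0.72 m


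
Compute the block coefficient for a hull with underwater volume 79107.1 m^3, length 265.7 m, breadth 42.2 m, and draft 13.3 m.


Formula: Cb = V / (L * B * T)
Step 1 — L * B * T = 265.7 * 42.2 * 13.3 = 149126.782 m^3
Step 2 — Cb = 79107.1 / 149126.782 ≈ 0.53047 (5 s.f.)

0.53047


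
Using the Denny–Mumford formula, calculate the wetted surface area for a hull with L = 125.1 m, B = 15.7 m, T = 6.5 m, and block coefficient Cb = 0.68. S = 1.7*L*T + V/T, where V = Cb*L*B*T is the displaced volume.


Formula: S = 1.7*L*T + V/T with V = Cb*L*B*T, i.e. S = L * (1.7*T + Cb*B)
Step 1 — 1.7*T = 1.7 * 6.5 = 11.05 m
Step 2 — Cb*B = 0.68 * 15.7 = 10.676 m
Step 3 — 1.7*T + Cb*B = 11.05 + 10.676 = 21.726 m
Step 4 — S = 125.1 * 21.726 ≈ 2717.9 m^2 (5 s.f.)

2717.9 m^2


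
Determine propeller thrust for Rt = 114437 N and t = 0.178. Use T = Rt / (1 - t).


Formula: T = Rt / (1 - t)
Step 1 — (1 - t) = 1 - 0.178 = 0.822
Step 2 — T = 114437 / 0.822 ≈ 139220 N (5 s.f.)

139220 N


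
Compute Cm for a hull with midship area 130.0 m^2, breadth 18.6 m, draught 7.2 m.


Formula: Cm = Am / (B * T)
Step 1 — B * T = 18.6 * 7.2 = 133.92 m^2
Step 2 — Cm = 130.0 / 133.92 ≈ 0.97073 (5 s.f.)

0.97073


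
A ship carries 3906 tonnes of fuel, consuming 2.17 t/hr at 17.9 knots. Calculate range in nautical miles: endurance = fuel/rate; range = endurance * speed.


Formula: endurance = fuel / rate; range = endurance * speed
Step 1 — endurance = 3906 / 2.17 = 1800.0 hours
Step 2 — range = 1800.0 * 17.9 ≈ 32220 nautical miles (5 s.f.)

32220 NM


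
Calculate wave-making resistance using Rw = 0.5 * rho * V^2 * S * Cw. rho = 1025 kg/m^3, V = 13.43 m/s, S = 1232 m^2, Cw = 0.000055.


Formula: Rw = 0.5 * rho * V^2 * S * Cw
Step 1 — V^2 = 13.43^2 = 180.3649
Step 2 — 0.5 * rho * V^2 = 0.5 * 1025 * 180.3649 = 92437.01125
Step 3 — Rw = 92437.01125 * 1232 * 0.000055 ≈ 6263.5 N (5 s.f.)

6263.5 N


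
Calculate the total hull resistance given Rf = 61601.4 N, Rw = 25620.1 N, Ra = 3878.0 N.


Formula: Rt = Rf + Rw + Ra
Substituting: Rt = 61601.4 + 25620.1 + 3878.0
Result: Rt = 91099.5 N

91099.5 N


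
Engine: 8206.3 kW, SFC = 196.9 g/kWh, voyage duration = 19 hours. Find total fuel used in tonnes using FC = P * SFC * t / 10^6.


Formula: FC (tonnes) = P * SFC * t / 1,000,000
Step 1 — P * SFC * t = 8206.3 * 196.9 * 19 = 30700588.93 g
Step 2 — FC (tonnes) = 30700588.93 / 1,000,000 ≈ 30.701 tonnes (5 s.f.)

30.701 tonnes


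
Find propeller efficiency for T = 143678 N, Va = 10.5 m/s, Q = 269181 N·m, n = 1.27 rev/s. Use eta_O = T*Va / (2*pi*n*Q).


Formula: eta = T * Va / (2 * pi * n * Q)
Step 1 — numerator = T * Va = 143678 * 10.5 = 1508619.0
Step 2 — 2 * pi * n = 2 * pi * 1.27 = 7.979645
Step 3 — denominator = 7.979645 * 269181 = 2147968.82
Step 4 — eta = 1508619.0 / 2147968.82 ≈ 0.70235 (5 s.f.)

0.70235


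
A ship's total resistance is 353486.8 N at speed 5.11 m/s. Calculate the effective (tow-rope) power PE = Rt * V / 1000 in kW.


Formula: PE = Rt * V / 1000 (kW)
Step 1 — PE (W) = 353486.8 * 5.11 = 1806317.548 W
Step 2 — PE (kW) = 1806317.548 / 1000 ≈ 1806.3 kW (5 s.f.)

1806.3 kW


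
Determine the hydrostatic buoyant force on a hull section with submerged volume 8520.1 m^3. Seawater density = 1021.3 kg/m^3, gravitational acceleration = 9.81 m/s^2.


Formula: Fb = rho * g * V
Substituting: Fb = 1021.3 * 9.81 * 8520.1
Intermediate: 1021.3 * 9.81 = 10018.953
Result: Fb = 10018.953 * 8520.1 ≈ 85362000 N (5 s.f.)

85362000 N


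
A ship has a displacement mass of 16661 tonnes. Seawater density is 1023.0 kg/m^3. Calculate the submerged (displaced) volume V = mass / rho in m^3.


Formula: V = mass / rho
Step 1 — convert tonnes to kg: 16661 t * 1000 = 16661000 kg
Step 2 — V = 16661000 / 1023.0 ≈ 16286 m^3 (5 s.f.)

16286 m^3


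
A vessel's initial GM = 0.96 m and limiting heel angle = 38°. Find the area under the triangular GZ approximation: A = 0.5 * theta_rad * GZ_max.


Formula: GZ_max = GM * sin(theta); Area = 0.5 * theta_rad * GZ_max
Step 1 — GZ_max = 0.96 * sin(38°) = 0.96 * 0.615661 = 0.591035 m
Step 2 — theta_rad = 38 * pi/180 = 0.663225 rad
Step 3 — Area = 0.5 * 0.663225 * 0.591035 ≈ 0.19599 m·rad (5 s.f.)

0.19599 m·rad


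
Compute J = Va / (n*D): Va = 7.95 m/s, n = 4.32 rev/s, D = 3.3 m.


Formula: J = Va / (n * D)
Step 1 — n * D = 4.32 * 3.3 = 14.256
Step 2 — J = 7.95 / 14.256 ≈ 0.55766 (5 s.f.)

0.55766


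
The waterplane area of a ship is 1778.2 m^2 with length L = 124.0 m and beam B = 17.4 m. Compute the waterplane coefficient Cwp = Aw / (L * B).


Formula: Cwp = Aw / (L * B)
Step 1 — L * B = 124.0 * 17.4 = 2157.6 m^2
Step 2 — Cwp = 1778.2 / 2157.6 ≈ 0.82416 (5 s.f.)

0.82416


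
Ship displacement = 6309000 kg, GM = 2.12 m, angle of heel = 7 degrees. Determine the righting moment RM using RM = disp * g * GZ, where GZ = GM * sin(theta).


Formula: GZ = GM * sin(theta); RM = disp * g * GZ
Step 1 — GZ = 2.12 * sin(7°) = 2.12 * 0.121869 = 0.258362 m
Step 2 — RM = 6309000 * 9.81 * 0.258362 ≈ 15990000 N·m (5 s.f.)

15990000 N·m


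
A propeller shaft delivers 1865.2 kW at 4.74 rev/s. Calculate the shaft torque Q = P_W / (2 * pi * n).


Formula: Q = P_W / (2 * pi * n)
Step 1 — P_W = 1865.2 kW * 1000 = 1865200.0 W
Step 2 — 2 * pi * n = 2 * pi * 4.74 = 29.782298
Step 3 — Q = 1865200.0 / 29.782298 ≈ 62628 N·m (5 s.f.)

62628 N·m


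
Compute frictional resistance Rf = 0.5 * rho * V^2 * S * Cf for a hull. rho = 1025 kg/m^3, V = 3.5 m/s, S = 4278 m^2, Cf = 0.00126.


Formula: Rf = 0.5 * rho * V^2 * S * Cf
Step 1 — V^2 = 3.5^2 = 12.25
Step 2 — 0.5 * rho * V^2 = 0.5 * 1025 * 12.25 = 6278.125
Step 3 — Rf = 6278.125 * 4278 * 0.00126 ≈ 33841 N (5 s.f.)

33841 N


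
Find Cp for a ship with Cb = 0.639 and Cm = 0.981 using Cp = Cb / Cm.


Formula: Cp = Cb / Cm
Substituting: Cp = 0.639 / 0.981
Result: Cp ≈ 0.65138 (5 s.f.)

0.65138


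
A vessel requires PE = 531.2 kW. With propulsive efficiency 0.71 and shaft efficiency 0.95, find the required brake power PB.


Formula: PB = PE / (eta_D * eta_S)
Step 1 — combined efficiency = eta_D * eta_S = 0.71 * 0.95 = 0.6745
Step 2 — PB = 531.2 / 0.6745 ≈ 787.55 kW (5 s.f.)

787.55 kW


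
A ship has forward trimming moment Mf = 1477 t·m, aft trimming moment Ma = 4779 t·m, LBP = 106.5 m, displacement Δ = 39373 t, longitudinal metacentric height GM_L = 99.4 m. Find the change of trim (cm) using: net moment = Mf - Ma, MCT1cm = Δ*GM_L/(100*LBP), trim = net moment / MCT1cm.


Formula: net trimming moment = Mf - Ma; MCT1cm = Δ*GM_L/(100*LBP); trim = net moment / MCT1cm
Step 1 — net trimming moment = 1477 - 4779 = -3302 t·m
Step 2 — MCT1cm = 39373 * 99.4 / (100 * 106.5) = 367.4813 t·m/cm
Step 3 — trim = -3302 / 367.4813 ≈ -8.9855 cm (5 s.f.)

-8.9855 cm


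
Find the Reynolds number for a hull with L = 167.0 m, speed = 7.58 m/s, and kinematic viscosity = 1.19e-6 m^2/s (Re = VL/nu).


Formula: Re = V * L / nu
Step 1 — V * L = 7.58 * 167.0 = 1265.86 m^2/s
Step 2 — Re = 1265.86 / 1.19e-6 = 1.06e+09

1.06e+09


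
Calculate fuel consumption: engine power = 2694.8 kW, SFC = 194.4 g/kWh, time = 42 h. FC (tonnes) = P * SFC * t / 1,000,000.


Formula: FC (tonnes) = P * SFC * t / 1,000,000
Step 1 — P * SFC * t = 2694.8 * 194.4 * 42 = 22002503.04 g
Step 2 — FC (tonnes) = 22002503.04 / 1,000,000 ≈ 22.003 tonnes (5 s.f.)

22.003 tonnes


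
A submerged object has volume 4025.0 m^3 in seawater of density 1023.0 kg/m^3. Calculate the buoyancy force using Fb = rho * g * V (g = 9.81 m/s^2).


Formula: Fb = rho * g * V
Substituting: Fb = 1023.0 * 9.81 * 4025.0
Intermediate: 1023.0 * 9.81 = 10035.63
Result: Fb = 10035.63 * 4025.0 ≈ 40393000 N (5 s.f.)

40393000 N


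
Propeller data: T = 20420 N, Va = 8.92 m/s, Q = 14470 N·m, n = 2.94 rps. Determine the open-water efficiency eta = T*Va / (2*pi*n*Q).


Formula: eta = T * Va / (2 * pi * n * Q)
Step 1 — numerator = T * Va = 20420 * 8.92 = 182146.4
Step 2 — 2 * pi * n = 2 * pi * 2.94 = 18.472565
Step 3 — denominator = 18.472565 * 14470 = 267298.02
Step 4 — eta = 182146.4 / 267298.02 ≈ 0.68144 (5 s.f.)

0.68144


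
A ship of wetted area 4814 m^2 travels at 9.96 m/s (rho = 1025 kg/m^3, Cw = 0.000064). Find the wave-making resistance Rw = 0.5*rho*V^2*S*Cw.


Formula: Rw = 0.5 * rho * V^2 * S * Cw
Step 1 — V^2 = 9.96^2 = 99.2016
Step 2 — 0.5 * rho * V^2 = 0.5 * 1025 * 99.2016 = 50840.82
Step 3 — Rw = 50840.82 * 4814 * 0.000064 ≈ 15664 N (5 s.f.)

15664 N


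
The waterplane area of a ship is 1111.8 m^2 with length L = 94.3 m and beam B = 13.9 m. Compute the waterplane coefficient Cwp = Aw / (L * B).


Formula: Cwp = Aw / (L * B)
Step 1 — L * B = 94.3 * 13.9 = 1310.77 m^2
Step 2 — Cwp = 1111.8 / 1310.77 ≈ 0.84820 (5 s.f.)

0.84820


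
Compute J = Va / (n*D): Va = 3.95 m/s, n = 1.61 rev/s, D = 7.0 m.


Formula: J = Va / (n * D)
Step 1 — n * D = 1.61 * 7.0 = 11.27
Step 2 — J = 3.95 / 11.27 ≈ 0.35049 (5 s.f.)

0.35049


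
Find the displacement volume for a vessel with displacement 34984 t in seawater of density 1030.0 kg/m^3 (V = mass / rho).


Formula: V = mass / rho
Step 1 — convert tonnes to kg: 34984 t * 1000 = 34984000 kg
Step 2 — V = 34984000 / 1030.0 ≈ 33965 m^3 (5 s.f.)

33965 m^3


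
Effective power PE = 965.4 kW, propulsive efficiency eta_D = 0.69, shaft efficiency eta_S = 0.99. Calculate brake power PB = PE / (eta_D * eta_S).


Formula: PB = PE / (eta_D * eta_S)
Step 1 — combined efficiency = eta_D * eta_S = 0.69 * 0.99 = 0.6831
Step 2 — PB = 965.4 / 0.6831 ≈ 1413.3 kW (5 s.f.)

1413.3 kW


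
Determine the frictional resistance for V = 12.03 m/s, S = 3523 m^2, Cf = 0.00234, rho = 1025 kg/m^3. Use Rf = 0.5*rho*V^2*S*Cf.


Formula: Rf = 0.5 * rho * V^2 * S * Cf
Step 1 — V^2 = 12.03^2 = 144.7209
Step 2 — 0.5 * rho * V^2 = 0.5 * 1025 * 144.7209 = 74169.46125
Step 3 — Rf = 74169.46125 * 3523 * 0.00234 ≈ 611440 N (5 s.f.)

611440 N


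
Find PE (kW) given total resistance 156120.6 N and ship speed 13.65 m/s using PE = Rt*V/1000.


Formula: PE = Rt * V / 1000 (kW)
Step 1 — PE (W) = 156120.6 * 13.65 = 2131046.19 W
Step 2 — PE (kW) = 2131046.19 / 1000 ≈ 2131.0 kW (5 s.f.)

2131.0 kW


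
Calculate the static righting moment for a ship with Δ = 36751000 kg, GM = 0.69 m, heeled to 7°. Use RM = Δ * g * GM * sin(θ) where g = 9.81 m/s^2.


Formula: GZ = GM * sin(theta); RM = disp * g * GZ
Step 1 — GZ = 0.69 * sin(7°) = 0.69 * 0.121869 = 0.08409 m
Step 2 — RM = 36751000 * 9.81 * 0.08409 ≈ 30317000 N·m (5 s.f.)

30317000 N·m


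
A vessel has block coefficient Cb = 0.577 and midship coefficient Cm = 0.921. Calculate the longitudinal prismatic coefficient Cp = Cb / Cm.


Formula: Cp = Cb / Cm
Substituting: Cp = 0.577 / 0.921
Result: Cp ≈ 0.62649 (5 s.f.)

0.62649


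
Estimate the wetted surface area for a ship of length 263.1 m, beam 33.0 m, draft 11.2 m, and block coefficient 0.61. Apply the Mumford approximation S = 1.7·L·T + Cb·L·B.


Formula: S = 1.7*L*T + V/T with V = Cb*L*B*T, i.e. S = L * (1.7*T + Cb*B)
Step 1 — 1.7*T = 1.7 * 11.2 = 19.04 m
Step 2 — Cb*B = 0.61 * 33.0 = 20.13 m
Step 3 — 1.7*T + Cb*B = 19.04 + 20.13 = 39.17 m
Step 4 — S = 263.1 * 39.17 ≈ 10306 m^2 (5 s.f.)

10306 m^2


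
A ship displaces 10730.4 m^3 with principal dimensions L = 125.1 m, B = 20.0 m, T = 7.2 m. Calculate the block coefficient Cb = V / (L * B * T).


Formula: Cb = V / (L * B * T)
Step 1 — L * B * T = 125.1 * 20.0 * 7.2 = 18014.4 m^3
Step 2 — Cb = 10730.4 / 18014.4 ≈ 0.59566 (5 s.f.)

0.59566


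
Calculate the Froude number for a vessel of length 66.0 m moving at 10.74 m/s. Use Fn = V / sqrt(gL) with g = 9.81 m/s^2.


Formula: Fn = V / sqrt(g * L)
Step 1 — g * L = 9.81 * 66.0 = 647.46
Step 2 — sqrt(g * L) = sqrt(647.46) = 25.445235
Step 3 — Fn = 10.74 / 25.445235 ≈ 0.42208 (5 s.f.)

0.42208


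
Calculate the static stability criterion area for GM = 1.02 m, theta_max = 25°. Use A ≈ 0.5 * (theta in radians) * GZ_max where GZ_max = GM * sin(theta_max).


Formula: GZ_max = GM * sin(theta); Area = 0.5 * theta_rad * GZ_max
Step 1 — GZ_max = 1.02 * sin(25°) = 1.02 * 0.422618 = 0.43107 m
Step 2 — theta_rad = 25 * pi/180 = 0.436332 rad
Step 3 — Area = 0.5 * 0.436332 * 0.43107 ≈ 0.094045 m·rad (5 s.f.)

0.094045 m·rad


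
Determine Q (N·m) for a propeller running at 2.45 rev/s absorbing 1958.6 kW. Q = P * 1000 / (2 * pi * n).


Formula: Q = P_W / (2 * pi * n)
Step 1 — P_W = 1958.6 kW * 1000 = 1958600.0 W
Step 2 — 2 * pi * n = 2 * pi * 2.45 = 15.393804
Step 3 — Q = 1958600.0 / 15.393804 ≈ 127230 N·m (5 s.f.)

127230 N·m


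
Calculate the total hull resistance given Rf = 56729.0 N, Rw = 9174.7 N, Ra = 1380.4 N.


Formula: Rt = Rf + Rw + Ra
Substituting: Rt = 56729.0 + 9174.7 + 1380.4
Result: Rt = 67284.1 N

67284.1 N


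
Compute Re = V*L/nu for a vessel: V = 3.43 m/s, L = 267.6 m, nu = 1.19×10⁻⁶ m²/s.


Formula: Re = V * L / nu
Step 1 — V * L = 3.43 * 267.6 = 917.868 m^2/s
Step 2 — Re = 917.868 / 1.19e-6 = 7.71e+08

7.71e+08


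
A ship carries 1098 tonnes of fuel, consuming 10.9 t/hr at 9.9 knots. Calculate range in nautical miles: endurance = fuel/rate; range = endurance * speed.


Formula: endurance = fuel / rate; range = endurance * speed
Step 1 — endurance = 1098 / 10.9 = 100.7339 hours
Step 2 — range = 100.7339 * 9.9 ≈ 997.27 nautical miles (5 s.f.)

997.27 NM


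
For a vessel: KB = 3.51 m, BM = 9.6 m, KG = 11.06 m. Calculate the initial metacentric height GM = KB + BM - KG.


Formula: GM = KB + BM - KG
Step 1 — KM = KB + BM = 3.51 + 9.6 = 13.11 m
Step 2 — GM = KM - KG = 13.11 - 11.06 = 2.05 m

2.05 m


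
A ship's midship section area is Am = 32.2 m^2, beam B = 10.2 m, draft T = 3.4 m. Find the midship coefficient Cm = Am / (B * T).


Formula: Cm = Am / (B * T)
Step 1 — B * T = 10.2 * 3.4 = 34.68 m^2
Step 2 — Cm = 32.2 / 34.68 ≈ 0.92849 (5 s.f.)

0.92849


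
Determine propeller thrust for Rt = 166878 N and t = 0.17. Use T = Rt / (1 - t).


Formula: T = Rt / (1 - t)
Step 1 — (1 - t) = 1 - 0.17 = 0.83
Step 2 — T = 166878 / 0.83 ≈ 201060 N (5 s.f.)

201060 N


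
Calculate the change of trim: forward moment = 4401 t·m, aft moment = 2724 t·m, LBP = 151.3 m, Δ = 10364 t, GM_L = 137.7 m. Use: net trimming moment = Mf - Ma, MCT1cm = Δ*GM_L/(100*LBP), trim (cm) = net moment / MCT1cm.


Formula: net trimming moment = Mf - Ma; MCT1cm = Δ*GM_L/(100*LBP); trim = net moment / MCT1cm
Step 1 — net trimming moment = 4401 - 2724 = 1677 t·m
Step 2 — MCT1cm = 10364 * 137.7 / (100 * 151.3) = 94.324 t·m/cm
Step 3 — trim = 1677 / 94.324 ≈ 17.779 cm (5 s.f.)

17.779 cm


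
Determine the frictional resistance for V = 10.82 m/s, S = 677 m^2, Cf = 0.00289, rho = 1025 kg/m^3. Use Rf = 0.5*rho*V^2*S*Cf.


Formula: Rf = 0.5 * rho * V^2 * S * Cf
Step 1 — V^2 = 10.82^2 = 117.0724
Step 2 — 0.5 * rho * V^2 = 0.5 * 1025 * 117.0724 = 59999.605
Step 3 — Rf = 59999.605 * 677 * 0.00289 ≈ 117390 N (5 s.f.)

117390 N


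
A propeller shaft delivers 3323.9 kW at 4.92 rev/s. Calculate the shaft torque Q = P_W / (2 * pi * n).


Formula: Q = P_W / (2 * pi * n)
Step 1 — P_W = 3323.9 kW * 1000 = 3323900.0 W
Step 2 — 2 * pi * n = 2 * pi * 4.92 = 30.913272
Step 3 — Q = 3323900.0 / 30.913272 ≈ 107520 N·m (5 s.f.)

107520 N·m


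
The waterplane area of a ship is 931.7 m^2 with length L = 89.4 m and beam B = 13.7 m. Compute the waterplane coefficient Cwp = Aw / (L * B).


Formula: Cwp = Aw / (L * B)
Step 1 — L * B = 89.4 * 13.7 = 1224.78 m^2
Step 2 — Cwp = 931.7 / 1224.78 ≈ 0.76071 (5 s.f.)

0.76071


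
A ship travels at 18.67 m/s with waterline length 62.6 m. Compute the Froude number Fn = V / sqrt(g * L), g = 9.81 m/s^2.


Formula: Fn = V / sqrt(g * L)
Step 1 — g * L = 9.81 * 62.6 = 614.106
Step 2 — sqrt(g * L) = sqrt(614.106) = 24.781162
Step 3 — Fn = 18.67 / 24.781162 ≈ 0.75339 (5 s.f.)

0.75339


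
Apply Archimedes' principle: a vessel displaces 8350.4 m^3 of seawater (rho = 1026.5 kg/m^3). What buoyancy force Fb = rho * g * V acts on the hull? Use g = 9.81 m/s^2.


Formula: Fb = rho * g * V
Substituting: Fb = 1026.5 * 9.81 * 8350.4
Intermediate: 1026.5 * 9.81 = 10069.965
Result: Fb = 10069.965 * 8350.4 ≈ 84088000 N (5 s.f.)

84088000 N


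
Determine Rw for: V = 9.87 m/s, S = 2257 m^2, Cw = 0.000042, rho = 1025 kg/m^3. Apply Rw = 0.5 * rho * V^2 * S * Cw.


Formula: Rw = 0.5 * rho * V^2 * S * Cw
Step 1 — V^2 = 9.87^2 = 97.4169
Step 2 — 0.5 * rho * V^2 = 0.5 * 1025 * 97.4169 = 49926.16125
Step 3 — Rw = 49926.16125 * 2257 * 0.000042 ≈ 4732.7 N (5 s.f.)

4732.7 N


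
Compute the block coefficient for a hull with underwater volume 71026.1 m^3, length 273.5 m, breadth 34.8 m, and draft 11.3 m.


Formula: Cb = V / (L * B * T)
Step 1 — L * B * T = 273.5 * 34.8 * 11.3 = 107551.14 m^3
Step 2 — Cb = 71026.1 / 107551.14 ≈ 0.66039 (5 s.f.)

0.66039


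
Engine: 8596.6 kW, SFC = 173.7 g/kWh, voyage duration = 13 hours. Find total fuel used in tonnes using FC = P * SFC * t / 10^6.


Formula: FC (tonnes) = P * SFC * t / 1,000,000
Step 1 — P * SFC * t = 8596.6 * 173.7 * 13 = 19411982.46 g
Step 2 — FC (tonnes) = 19411982.46 / 1,000,000 ≈ 19.412 tonnes (5 s.f.)

19.412 tonnes


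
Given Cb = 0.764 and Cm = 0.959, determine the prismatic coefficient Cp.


Formula: Cp = Cb / Cm
Substituting: Cp = 0.764 / 0.959
Result: Cp ≈ 0.79666 (5 s.f.)

0.79666


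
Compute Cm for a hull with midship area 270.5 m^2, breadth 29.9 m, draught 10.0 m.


Formula: Cm = Am / (B * T)
Step 1 — B * T = 29.9 * 10.0 = 299.0 m^2
Step 2 — Cm = 270.5 / 299.0 ≈ 0.90468 (5 s.f.)

0.90468


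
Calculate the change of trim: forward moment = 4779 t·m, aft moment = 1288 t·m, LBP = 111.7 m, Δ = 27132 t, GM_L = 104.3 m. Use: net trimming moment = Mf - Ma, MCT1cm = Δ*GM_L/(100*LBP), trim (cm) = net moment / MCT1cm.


Formula: net trimming moment = Mf - Ma; MCT1cm = Δ*GM_L/(100*LBP); trim = net moment / MCT1cm
Step 1 — net trimming moment = 4779 - 1288 = 3491 t·m
Step 2 — MCT1cm = 27132 * 104.3 / (100 * 111.7) = 253.3454 t·m/cm
Step 3 — trim = 3491 / 253.3454 ≈ 13.780 cm (5 s.f.)

13.780 cm


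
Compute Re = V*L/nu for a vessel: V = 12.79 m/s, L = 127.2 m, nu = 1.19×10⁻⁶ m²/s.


Formula: Re = V * L / nu
Step 1 — V * L = 12.79 * 127.2 = 1626.888 m^2/s
Step 2 — Re = 1626.888 / 1.19e-6 = 1.37e+09

1.37e+09


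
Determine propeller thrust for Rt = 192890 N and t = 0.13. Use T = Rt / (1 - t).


Formula: T = Rt / (1 - t)
Step 1 — (1 - t) = 1 - 0.13 = 0.87
Step 2 — T = 192890 / 0.87 ≈ 221710 N (5 s.f.)

221710 N


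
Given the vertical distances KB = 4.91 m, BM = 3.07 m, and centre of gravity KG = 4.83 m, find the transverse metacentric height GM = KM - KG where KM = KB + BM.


Formula: GM = KB + BM - KG
Step 1 — KM = KB + BM = 4.91 + 3.07 = 7.98 m
Step 2 — GM = KM - KG = 7.98 - 4.83 = 3.15 m

3.15 m


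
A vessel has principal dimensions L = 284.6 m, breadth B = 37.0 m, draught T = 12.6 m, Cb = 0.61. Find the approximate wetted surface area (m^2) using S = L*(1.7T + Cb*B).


Formula: S = 1.7*L*T + V/T with V = Cb*L*B*T, i.e. S = L * (1.7*T + Cb*B)
Step 1 — 1.7*T = 1.7 * 12.6 = 21.42 m
Step 2 — Cb*B = 0.61 * 37.0 = 22.57 m
Step 3 — 1.7*T + Cb*B = 21.42 + 22.57 = 43.99 m
Step 4 — S = 284.6 * 43.99 ≈ 12520 m^2 (5 s.f.)

12520 m^2


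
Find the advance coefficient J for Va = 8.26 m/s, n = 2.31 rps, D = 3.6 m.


Formula: J = Va / (n * D)
Step 1 — n * D = 2.31 * 3.6 = 8.316
Step 2 — J = 8.26 / 8.316 ≈ 0.99327 (5 s.f.)

0.99327


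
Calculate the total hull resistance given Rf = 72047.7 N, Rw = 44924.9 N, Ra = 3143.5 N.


Formula: Rt = Rf + Rw + Ra
Substituting: Rt = 72047.7 + 44924.9 + 3143.5
Result: Rt = 120116.1 N

120116.1 N


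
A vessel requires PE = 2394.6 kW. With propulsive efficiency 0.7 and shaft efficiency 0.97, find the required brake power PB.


Formula: PB = PE / (eta_D * eta_S)
Step 1 — combined efficiency = eta_D * eta_S = 0.7 * 0.97 = 0.679
Step 2 — PB = 2394.6 / 0.679 ≈ 3526.7 kW (5 s.f.)

3526.7 kW


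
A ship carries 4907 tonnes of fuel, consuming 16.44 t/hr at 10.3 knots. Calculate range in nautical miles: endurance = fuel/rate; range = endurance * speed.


Formula: endurance = fuel / rate; range = endurance * speed
Step 1 — endurance = 4907 / 16.44 = 298.4793 hours
Step 2 — range = 298.4793 * 10.3 ≈ 3074.3 nautical miles (5 s.f.)

3074.3 NM


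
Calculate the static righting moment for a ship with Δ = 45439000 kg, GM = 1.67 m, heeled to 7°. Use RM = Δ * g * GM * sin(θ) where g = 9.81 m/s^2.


Formula: GZ = GM * sin(theta); RM = disp * g * GZ
Step 1 — GZ = 1.67 * sin(7°) = 1.67 * 0.121869 = 0.203521 m
Step 2 — RM = 45439000 * 9.81 * 0.203521 ≈ 90721000 N·m (5 s.f.)

90721000 N·m


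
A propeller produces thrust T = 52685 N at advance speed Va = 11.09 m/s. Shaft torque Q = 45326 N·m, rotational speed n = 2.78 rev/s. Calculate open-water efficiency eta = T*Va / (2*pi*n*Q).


Formula: eta = T * Va / (2 * pi * n * Q)
Step 1 — numerator = T * Va = 52685 * 11.09 = 584276.65
Step 2 — 2 * pi * n = 2 * pi * 2.78 = 17.467255
Step 3 — denominator = 17.467255 * 45326 = 791720.8
Step 4 — eta = 584276.65 / 791720.8 ≈ 0.73798 (5 s.f.)

0.73798


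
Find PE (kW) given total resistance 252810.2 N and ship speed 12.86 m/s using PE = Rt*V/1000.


Formula: PE = Rt * V / 1000 (kW)
Step 1 — PE (W) = 252810.2 * 12.86 = 3251139.172 W
Step 2 — PE (kW) = 3251139.172 / 1000 ≈ 3251.1 kW (5 s.f.)

3251.1 kW


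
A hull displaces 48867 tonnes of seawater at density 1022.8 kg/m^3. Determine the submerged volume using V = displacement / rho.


Formula: V = mass / rho
Step 1 — convert tonnes to kg: 48867 t * 1000 = 48867000 kg
Step 2 — V = 48867000 / 1022.8 ≈ 47778 m^3 (5 s.f.)

47778 m^3


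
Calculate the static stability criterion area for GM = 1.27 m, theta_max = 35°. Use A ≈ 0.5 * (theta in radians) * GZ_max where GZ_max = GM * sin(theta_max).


Formula: GZ_max = GM * sin(theta); Area = 0.5 * theta_rad * GZ_max
Step 1 — GZ_max = 1.27 * sin(35°) = 1.27 * 0.573576 = 0.728442 m
Step 2 — theta_rad = 35 * pi/180 = 0.610865 rad
Step 3 — Area = 0.5 * 0.610865 * 0.728442 ≈ 0.22249 m·rad (5 s.f.)

0.22249 m·rad


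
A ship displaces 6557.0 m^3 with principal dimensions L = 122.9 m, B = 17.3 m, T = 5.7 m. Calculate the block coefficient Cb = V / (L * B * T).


Formula: Cb = V / (L * B * T)
Step 1 — L * B * T = 122.9 * 17.3 * 5.7 = 12119.169 m^3
Step 2 — Cb = 6557.0 / 12119.169 ≈ 0.54104 (5 s.f.)

0.54104


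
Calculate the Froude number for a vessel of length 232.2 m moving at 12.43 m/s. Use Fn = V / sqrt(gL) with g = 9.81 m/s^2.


Formula: Fn = V / sqrt(g * L)
Step 1 — g * L = 9.81 * 232.2 = 2277.882
Step 2 — sqrt(g * L) = sqrt(2277.882) = 47.727162
Step 3 — Fn = 12.43 / 47.727162 ≈ 0.26044 (5 s.f.)

0.26044


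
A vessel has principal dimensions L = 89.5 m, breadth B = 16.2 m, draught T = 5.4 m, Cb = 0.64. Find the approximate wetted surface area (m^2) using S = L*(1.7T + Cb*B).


Formula: S = 1.7*L*T + V/T with V = Cb*L*B*T, i.e. S = L * (1.7*T + Cb*B)
Step 1 — 1.7*T = 1.7 * 5.4 = 9.18 m
Step 2 — Cb*B = 0.64 * 16.2 = 10.368 m
Step 3 — 1.7*T + Cb*B = 9.18 + 10.368 = 19.548 m
Step 4 — S = 89.5 * 19.548 ≈ 1749.5 m^2 (5 s.f.)

1749.5 m^2


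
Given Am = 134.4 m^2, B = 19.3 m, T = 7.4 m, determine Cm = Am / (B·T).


Formula: Cm = Am / (B * T)
Step 1 — B * T = 19.3 * 7.4 = 142.82 m^2
Step 2 — Cm = 134.4 / 142.82 ≈ 0.94104 (5 s.f.)

0.94104


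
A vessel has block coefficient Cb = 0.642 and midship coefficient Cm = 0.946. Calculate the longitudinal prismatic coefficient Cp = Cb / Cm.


Formula: Cp = Cb / Cm
Substituting: Cp = 0.642 / 0.946
Result: Cp ≈ 0.67865 (5 s.f.)

0.67865


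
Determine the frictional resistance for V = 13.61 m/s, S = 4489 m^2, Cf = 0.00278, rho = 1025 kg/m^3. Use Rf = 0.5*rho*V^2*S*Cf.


Formula: Rf = 0.5 * rho * V^2 * S * Cf
Step 1 — V^2 = 13.61^2 = 185.2321
Step 2 — 0.5 * rho * V^2 = 0.5 * 1025 * 185.2321 = 94931.45125
Step 3 — Rf = 94931.45125 * 4489 * 0.00278 ≈ 1184700 N (5 s.f.)

1184700 N


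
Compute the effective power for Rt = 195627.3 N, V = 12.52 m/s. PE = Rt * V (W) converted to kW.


Formula: PE = Rt * V / 1000 (kW)
Step 1 — PE (W) = 195627.3 * 12.52 = 2449253.796 W
Step 2 — PE (kW) = 2449253.796 / 1000 ≈ 2449.3 kW (5 s.f.)

2449.3 kW
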